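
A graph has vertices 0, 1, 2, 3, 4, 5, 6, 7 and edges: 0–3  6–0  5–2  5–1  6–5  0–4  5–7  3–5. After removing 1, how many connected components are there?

1

With 1 gone, the remaining components are: {0, 2, 3, 4, 5, 6, 7}.
That is 1 component.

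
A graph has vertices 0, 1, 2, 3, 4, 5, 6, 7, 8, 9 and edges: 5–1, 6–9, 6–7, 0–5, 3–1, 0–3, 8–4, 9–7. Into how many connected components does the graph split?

2 is isolated — a component by itself.
Starting from 4 we can reach 4, 8. That is one component of size 2.
Starting from 6 we can reach 6, 7, 9. That is one component of size 3.
Starting from 0 we can reach 0, 1, 3, 5. That is one component of size 4.
Total: 4 components.

4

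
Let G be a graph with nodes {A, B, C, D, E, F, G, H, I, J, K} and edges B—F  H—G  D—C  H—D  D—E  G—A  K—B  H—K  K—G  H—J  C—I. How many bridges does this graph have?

8

The edges on the cycle H-K-G-H are not bridges since each lies on that cycle.
But removing I—C disconnects I from C; removing H—J disconnects H from J; removing H—D disconnects H from D; removing F—B disconnects F from B — these are bridges.
In total 8 edges are bridges.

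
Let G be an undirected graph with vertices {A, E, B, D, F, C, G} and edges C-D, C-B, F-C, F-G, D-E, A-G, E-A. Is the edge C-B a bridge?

Removing C-B leaves no path between C and B: the component count goes from 1 to 2. So it is a bridge.

Yes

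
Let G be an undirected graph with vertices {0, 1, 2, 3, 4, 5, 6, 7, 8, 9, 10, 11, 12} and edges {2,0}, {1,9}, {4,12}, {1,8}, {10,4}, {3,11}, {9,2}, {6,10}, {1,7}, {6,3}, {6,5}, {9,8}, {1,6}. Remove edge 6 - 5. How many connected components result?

2

Before removal there is 1 component.
6 - 5 is a bridge — removing it separates 6's side from 5's side.
After removal: 2 components.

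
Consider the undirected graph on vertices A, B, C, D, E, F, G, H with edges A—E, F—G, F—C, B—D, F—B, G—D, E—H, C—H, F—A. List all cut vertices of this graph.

Removing F increases the component count from 1 to 2, so F is a cut vertex.
By contrast removing B leaves 1 component; it is not a cut vertex. No other vertex is a cut vertex either.

F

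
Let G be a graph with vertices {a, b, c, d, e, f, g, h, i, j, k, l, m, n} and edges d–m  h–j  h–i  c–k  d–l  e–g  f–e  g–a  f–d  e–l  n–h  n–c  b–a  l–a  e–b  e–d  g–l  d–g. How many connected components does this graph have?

2

Starting from c we can reach c, h, i, j, k, n. That is one component of size 6.
Starting from a we can reach a, b, d, e, f, g, l, m. That is one component of size 8.
Total: 2 components.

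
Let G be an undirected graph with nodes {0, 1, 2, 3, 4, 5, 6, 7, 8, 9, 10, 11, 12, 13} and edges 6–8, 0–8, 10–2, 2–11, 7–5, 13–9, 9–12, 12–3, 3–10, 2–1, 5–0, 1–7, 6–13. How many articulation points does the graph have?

Removing 2 increases the component count from 2 to 3, so 2 is a cut vertex.
By contrast removing 1 leaves 2 components; it is not a cut vertex. No other vertex is a cut vertex either.

1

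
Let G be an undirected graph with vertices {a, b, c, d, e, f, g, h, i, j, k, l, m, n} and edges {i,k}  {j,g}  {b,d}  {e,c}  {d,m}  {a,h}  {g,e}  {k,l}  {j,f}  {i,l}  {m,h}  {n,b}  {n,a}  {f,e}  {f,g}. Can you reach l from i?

Yes

From i we can reach i, k, l, which includes l.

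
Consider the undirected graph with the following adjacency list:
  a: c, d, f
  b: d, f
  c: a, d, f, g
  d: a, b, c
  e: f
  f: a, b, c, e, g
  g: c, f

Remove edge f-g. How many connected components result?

1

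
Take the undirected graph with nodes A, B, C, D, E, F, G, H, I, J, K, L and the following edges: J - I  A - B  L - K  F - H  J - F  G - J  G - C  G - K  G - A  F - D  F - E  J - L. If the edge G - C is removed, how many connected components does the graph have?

2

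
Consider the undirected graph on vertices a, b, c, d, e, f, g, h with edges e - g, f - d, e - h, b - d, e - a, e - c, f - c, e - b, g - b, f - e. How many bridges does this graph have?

2

The edges on the cycle f-e-g-b-d-f are not bridges since each lies on that cycle.
But removing e - a disconnects e from a; removing h - e disconnects h from e — these are bridges.
That makes 2 bridges.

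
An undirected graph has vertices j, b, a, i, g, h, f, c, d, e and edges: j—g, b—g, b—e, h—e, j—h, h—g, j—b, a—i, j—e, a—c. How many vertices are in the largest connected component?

f is isolated — a component by itself.
d is isolated — a component by itself.
Starting from a we can reach a, c, i. That is one component of size 3.
Starting from b we can reach b, e, g, h, j. That is one component of size 5.
The largest has 5 vertices.

5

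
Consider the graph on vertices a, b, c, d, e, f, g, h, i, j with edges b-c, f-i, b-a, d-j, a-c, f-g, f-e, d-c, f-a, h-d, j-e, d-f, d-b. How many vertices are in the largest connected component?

Starting from a we can reach a, b, c, d, e, f, g, h, i, j. That is one component of size 10.
The largest has 10 vertices.

10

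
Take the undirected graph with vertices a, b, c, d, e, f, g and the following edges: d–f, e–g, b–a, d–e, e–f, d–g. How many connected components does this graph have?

c is isolated — a component by itself.
Starting from a we can reach a, b. That is one component of size 2.
Starting from d we can reach d, e, f, g. That is one component of size 4.
Total: 3 components.

3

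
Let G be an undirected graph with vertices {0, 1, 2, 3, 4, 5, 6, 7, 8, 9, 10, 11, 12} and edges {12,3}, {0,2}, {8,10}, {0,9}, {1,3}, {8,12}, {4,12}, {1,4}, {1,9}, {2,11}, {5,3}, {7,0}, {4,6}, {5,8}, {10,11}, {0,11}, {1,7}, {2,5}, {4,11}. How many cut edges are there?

1

The edges on the cycle 1-7-0-2-5-8-12-3-1 are not bridges since each lies on that cycle.
But removing 4 - 6 disconnects 4 from 6 — this is a bridge.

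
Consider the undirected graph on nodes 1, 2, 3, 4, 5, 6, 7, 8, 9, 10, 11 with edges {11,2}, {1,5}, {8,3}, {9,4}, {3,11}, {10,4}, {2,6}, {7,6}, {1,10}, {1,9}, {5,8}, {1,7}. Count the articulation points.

1

Removing 1 increases the component count from 1 to 2, so 1 is a cut vertex.
By contrast removing 3 leaves 1 component; it is not a cut vertex. No other vertex is a cut vertex either.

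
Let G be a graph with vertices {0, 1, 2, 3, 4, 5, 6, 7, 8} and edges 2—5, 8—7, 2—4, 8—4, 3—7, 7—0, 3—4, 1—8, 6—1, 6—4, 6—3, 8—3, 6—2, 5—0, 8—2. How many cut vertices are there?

0

Removing 8, for instance, still leaves 1 component. No single vertex removal increases the component count — the graph has no articulation points.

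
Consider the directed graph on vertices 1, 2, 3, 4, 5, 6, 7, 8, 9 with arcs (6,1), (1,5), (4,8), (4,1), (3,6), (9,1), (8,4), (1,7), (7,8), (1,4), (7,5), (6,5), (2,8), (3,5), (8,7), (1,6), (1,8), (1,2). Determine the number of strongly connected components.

{1, 2, 4, 6, 7, 8} are all mutually reachable — one SCC of size 6.
{5} is an SCC by itself.
{9} is an SCC by itself.
{3} is an SCC by itself.
That gives 4 strongly connected components.

4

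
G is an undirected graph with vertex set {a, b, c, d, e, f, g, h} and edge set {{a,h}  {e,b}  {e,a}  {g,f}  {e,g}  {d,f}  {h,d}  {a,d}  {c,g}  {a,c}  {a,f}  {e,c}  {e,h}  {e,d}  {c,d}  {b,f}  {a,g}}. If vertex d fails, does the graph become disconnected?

No

Deleting d leaves 1 component (was 1) (its neighbors a, c, e, f, h remain connected to each other), so d is not a cut vertex.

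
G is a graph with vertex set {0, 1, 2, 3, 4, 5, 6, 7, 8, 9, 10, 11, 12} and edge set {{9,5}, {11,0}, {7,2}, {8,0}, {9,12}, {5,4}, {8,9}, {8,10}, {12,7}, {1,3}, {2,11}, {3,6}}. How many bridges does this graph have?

The edges on the cycle 8-9-12-7-2-11-0-8 are not bridges since each lies on that cycle.
But removing 3—6 disconnects 3 from 6; removing 5—4 disconnects 5 from 4; removing 5—9 disconnects 5 from 9; removing 8—10 disconnects 8 from 10 — these are bridges.
In total 5 edges are bridges.

5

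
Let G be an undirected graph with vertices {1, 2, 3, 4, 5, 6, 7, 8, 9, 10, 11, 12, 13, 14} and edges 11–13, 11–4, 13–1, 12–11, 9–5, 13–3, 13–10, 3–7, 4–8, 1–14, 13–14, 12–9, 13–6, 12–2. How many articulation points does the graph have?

6

Removing 3 increases the component count from 1 to 2, so 3 is a cut vertex.
Removing 4 increases the component count from 1 to 2, so 4 is a cut vertex.
Removing 9 increases the component count from 1 to 2, so 9 is a cut vertex.
Likewise 11, 12, 13 are cut vertices.
By contrast removing 5 leaves 1 component; it is not a cut vertex. No other vertex is a cut vertex either.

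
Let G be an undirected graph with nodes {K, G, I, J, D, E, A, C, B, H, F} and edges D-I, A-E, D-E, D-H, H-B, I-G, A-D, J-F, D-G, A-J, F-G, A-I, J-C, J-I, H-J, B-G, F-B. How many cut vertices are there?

Removing J increases the component count from 2 to 3, so J is a cut vertex.
By contrast removing B leaves 2 components; it is not a cut vertex. No other vertex is a cut vertex either.

1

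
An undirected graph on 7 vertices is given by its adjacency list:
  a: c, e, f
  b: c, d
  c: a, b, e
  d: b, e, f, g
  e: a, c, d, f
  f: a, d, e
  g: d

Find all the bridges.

The edges on the cycle e-c-b-d-e are not bridges since each lies on that cycle.
But removing g-d disconnects g from d — this is a bridge.

d-g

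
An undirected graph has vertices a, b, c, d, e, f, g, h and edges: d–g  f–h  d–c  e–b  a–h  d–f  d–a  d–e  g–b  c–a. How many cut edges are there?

The edges on the cycle d-c-a-d are not bridges since each lies on that cycle.
Every edge lies on some cycle, so there are no bridges.

0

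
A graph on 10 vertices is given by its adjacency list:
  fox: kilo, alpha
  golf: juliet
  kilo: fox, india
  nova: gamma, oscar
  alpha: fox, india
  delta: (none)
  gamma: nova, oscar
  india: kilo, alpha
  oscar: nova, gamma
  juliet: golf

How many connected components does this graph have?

delta is isolated — a component by itself.
Starting from golf we can reach golf, juliet. That is one component of size 2.
Starting from nova we can reach nova, gamma, oscar. That is one component of size 3.
Starting from fox we can reach fox, kilo, alpha, india. That is one component of size 4.
Total: 4 components.

4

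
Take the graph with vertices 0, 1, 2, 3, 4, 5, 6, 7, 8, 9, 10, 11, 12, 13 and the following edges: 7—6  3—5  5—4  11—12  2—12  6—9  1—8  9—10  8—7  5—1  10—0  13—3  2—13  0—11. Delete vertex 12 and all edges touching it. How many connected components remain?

1

With 12 gone, the remaining components are: {0, 1, 2, 3, 4, 5, 6, 7, 8, 9, 10, 11, 13}.
That is 1 component.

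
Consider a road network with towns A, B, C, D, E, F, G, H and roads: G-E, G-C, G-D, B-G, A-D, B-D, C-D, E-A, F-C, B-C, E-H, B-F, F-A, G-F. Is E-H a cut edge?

Yes

Removing E-H leaves no path between E and H: the component count goes from 1 to 2. So it is a bridge.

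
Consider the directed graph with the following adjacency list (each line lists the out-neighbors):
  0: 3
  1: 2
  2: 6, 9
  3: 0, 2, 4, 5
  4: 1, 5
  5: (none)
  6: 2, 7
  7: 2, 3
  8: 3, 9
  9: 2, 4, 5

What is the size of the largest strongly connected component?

{0, 1, 2, 3, 4, 6, 7, 9} are all mutually reachable — one SCC of size 8.
{8} is an SCC by itself.
{5} is an SCC by itself.
The largest has 8 vertices.

8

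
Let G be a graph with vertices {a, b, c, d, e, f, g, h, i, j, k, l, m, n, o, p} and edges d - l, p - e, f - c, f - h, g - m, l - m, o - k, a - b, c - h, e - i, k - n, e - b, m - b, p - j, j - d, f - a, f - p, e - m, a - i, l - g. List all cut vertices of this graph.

Removing f increases the component count from 2 to 3, so f is a cut vertex.
Removing k increases the component count from 2 to 3, so k is a cut vertex.
By contrast removing h leaves 2 components; it is not a cut vertex. No other vertex is a cut vertex either.

f, k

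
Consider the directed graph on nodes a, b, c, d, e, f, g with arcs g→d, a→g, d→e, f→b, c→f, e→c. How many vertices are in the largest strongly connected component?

1

{b} is an SCC by itself.
{a} is an SCC by itself.
{e} is an SCC by itself.
{c} is an SCC by itself.
{f} is an SCC by itself.
(and 2 more singleton SCCs)
The largest has 1 vertex.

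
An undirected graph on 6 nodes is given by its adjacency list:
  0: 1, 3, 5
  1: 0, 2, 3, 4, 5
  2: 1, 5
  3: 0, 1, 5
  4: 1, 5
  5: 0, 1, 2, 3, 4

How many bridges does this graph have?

The edges on the cycle 5-0-3-5 are not bridges since each lies on that cycle.
Every edge lies on some cycle, so there are no bridges.

0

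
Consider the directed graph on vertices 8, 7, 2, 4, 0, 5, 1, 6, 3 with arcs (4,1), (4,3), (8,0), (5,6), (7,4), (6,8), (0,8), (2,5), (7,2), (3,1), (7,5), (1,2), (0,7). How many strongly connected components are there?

{0, 1, 2, 3, 4, 5, 6, 7, 8} are all mutually reachable — one SCC of size 9.
That gives 1 strongly connected component.

1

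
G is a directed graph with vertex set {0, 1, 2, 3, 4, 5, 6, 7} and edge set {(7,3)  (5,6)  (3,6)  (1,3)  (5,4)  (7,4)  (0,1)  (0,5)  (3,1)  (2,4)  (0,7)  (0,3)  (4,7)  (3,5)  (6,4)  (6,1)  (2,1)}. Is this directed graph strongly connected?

No

There is no directed path from 4 to 2, so the graph is not strongly connected.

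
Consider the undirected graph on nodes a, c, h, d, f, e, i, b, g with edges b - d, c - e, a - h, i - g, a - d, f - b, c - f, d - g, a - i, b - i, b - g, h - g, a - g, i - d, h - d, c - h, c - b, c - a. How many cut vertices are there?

Removing c increases the component count from 1 to 2, so c is a cut vertex.
By contrast removing d leaves 1 component; it is not a cut vertex. No other vertex is a cut vertex either.

1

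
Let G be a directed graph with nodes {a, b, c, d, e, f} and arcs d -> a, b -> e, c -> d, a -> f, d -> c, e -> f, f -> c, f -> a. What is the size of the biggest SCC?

4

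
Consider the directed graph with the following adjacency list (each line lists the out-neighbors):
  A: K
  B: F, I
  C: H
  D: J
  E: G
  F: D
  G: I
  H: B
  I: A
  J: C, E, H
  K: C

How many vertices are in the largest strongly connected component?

{A, B, C, D, E, F, G, H, I, J, K} are all mutually reachable — one SCC of size 11.
The largest has 11 vertices.

11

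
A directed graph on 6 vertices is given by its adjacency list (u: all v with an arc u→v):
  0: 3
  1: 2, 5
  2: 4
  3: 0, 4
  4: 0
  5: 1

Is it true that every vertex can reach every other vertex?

There is no directed path from 3 to 2, so the graph is not strongly connected.

No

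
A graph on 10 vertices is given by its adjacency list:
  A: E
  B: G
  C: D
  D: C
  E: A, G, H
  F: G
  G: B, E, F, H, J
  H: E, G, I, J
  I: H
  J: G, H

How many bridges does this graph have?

The edges on the cycle E-G-J-H-E are not bridges since each lies on that cycle.
But removing D-C disconnects D from C; removing A-E disconnects A from E; removing F-G disconnects F from G; removing B-G disconnects B from G — these are bridges.
In total 5 edges are bridges.

5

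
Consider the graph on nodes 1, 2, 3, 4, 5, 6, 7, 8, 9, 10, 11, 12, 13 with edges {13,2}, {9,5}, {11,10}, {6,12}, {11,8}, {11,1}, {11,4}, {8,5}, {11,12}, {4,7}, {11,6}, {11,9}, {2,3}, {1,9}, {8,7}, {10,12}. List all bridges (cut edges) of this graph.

The edges on the cycle 11-10-12-11 are not bridges since each lies on that cycle.
But removing 13 - 2 disconnects 13 from 2; removing 2 - 3 disconnects 2 from 3 — these are bridges.

13-2, 2-3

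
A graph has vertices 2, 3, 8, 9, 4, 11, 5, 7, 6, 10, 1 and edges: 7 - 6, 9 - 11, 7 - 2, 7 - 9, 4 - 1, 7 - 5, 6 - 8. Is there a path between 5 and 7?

From 5 we can reach 2, 5, 6, 7, 8, 9, 11, which includes 7.

Yes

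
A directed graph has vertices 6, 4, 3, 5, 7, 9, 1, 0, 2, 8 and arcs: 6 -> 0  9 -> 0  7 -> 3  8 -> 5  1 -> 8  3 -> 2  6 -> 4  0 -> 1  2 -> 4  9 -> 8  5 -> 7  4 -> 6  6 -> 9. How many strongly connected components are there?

1

{0, 1, 2, 3, 4, 5, 6, 7, 8, 9} are all mutually reachable — one SCC of size 10.
That gives 1 strongly connected component.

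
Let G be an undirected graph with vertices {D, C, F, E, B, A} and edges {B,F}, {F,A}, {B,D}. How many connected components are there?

3

E is isolated — a component by itself.
C is isolated — a component by itself.
Starting from A we can reach A, B, D, F. That is one component of size 4.
Total: 3 components.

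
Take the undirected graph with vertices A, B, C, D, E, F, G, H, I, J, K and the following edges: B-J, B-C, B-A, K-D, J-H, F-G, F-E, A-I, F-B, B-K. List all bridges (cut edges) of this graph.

A-B, A-I, B-C, B-F, B-J, B-K, D-K, E-F, F-G, H-J

removing B-A disconnects B from A; removing J-H disconnects J from H; removing B-J disconnects B from J; removing I-A disconnects I from A — these are bridges.
In total 10 edges are bridges.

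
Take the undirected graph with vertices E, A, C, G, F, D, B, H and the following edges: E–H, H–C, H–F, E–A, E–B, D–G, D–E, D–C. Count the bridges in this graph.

4

The edges on the cycle D-E-H-C-D are not bridges since each lies on that cycle.
But removing E–B disconnects E from B; removing H–F disconnects H from F; removing E–A disconnects E from A; removing D–G disconnects D from G — these are bridges.
That makes 4 bridges.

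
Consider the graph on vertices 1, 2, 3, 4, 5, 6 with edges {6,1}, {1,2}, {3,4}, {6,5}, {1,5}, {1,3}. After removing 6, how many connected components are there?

1

With 6 gone, the remaining components are: {1, 2, 3, 4, 5}.
That is 1 component.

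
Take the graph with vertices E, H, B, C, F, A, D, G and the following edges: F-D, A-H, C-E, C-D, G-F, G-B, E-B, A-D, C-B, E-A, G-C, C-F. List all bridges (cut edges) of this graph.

A-H

The edges on the cycle C-E-A-D-C are not bridges since each lies on that cycle.
But removing A-H disconnects A from H — this is a bridge.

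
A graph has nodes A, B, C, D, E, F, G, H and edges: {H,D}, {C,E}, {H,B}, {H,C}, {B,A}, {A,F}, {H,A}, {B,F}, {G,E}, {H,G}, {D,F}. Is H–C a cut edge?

No

After removing H–C, the path H-G-E-C still connects them, so the edge is not a bridge.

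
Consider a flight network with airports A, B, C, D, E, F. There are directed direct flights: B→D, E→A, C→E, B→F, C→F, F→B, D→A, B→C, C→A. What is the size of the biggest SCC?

{B, C, F} are all mutually reachable — one SCC of size 3.
{A} is an SCC by itself.
{E} is an SCC by itself.
{D} is an SCC by itself.
The largest has 3 vertices.

3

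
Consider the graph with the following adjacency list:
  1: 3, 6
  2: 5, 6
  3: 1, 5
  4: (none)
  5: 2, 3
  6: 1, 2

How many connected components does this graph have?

4 is isolated — a component by itself.
Starting from 1 we can reach 1, 2, 3, 5, 6. That is one component of size 5.
Total: 2 components.

2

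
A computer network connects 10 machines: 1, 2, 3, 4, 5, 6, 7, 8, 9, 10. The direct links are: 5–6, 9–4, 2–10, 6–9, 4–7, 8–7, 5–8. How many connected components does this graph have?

1 is isolated — a component by itself.
3 is isolated — a component by itself.
Starting from 2 we can reach 2, 10. That is one component of size 2.
Starting from 4 we can reach 4, 5, 6, 7, 8, 9. That is one component of size 6.
Total: 4 components.

4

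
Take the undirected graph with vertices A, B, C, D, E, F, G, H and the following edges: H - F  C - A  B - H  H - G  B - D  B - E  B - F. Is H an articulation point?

Yes

Deleting H raises the number of components from 2 to 3, so H is a cut vertex.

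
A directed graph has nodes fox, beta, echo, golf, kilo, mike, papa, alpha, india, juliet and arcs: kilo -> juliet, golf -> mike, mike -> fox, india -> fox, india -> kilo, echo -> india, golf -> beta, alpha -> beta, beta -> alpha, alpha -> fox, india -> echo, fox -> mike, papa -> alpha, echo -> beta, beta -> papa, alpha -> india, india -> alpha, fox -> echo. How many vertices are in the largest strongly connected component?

{fox, beta, echo, mike, papa, alpha, india} are all mutually reachable — one SCC of size 7.
{juliet} is an SCC by itself.
{kilo} is an SCC by itself.
{golf} is an SCC by itself.
The largest has 7 vertices.

7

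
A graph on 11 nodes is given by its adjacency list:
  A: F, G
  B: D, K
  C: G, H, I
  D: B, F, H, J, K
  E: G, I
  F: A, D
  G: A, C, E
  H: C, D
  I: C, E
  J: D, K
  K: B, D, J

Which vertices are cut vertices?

Removing D increases the component count from 1 to 2, so D is a cut vertex.
By contrast removing I leaves 1 component; it is not a cut vertex. No other vertex is a cut vertex either.

D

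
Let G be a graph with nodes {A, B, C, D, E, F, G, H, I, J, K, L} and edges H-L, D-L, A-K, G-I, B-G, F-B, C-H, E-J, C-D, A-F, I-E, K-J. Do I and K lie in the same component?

Yes

From I we can reach A, B, E, F, G, I, J, K, which includes K.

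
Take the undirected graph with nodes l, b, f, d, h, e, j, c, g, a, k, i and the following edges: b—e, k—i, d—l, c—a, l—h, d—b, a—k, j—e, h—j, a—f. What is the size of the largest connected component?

6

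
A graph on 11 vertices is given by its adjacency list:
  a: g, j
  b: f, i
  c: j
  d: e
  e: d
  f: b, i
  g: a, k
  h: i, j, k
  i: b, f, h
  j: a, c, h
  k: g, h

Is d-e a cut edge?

Removing d-e leaves no path between d and e: the component count goes from 2 to 3. So it is a bridge.

Yes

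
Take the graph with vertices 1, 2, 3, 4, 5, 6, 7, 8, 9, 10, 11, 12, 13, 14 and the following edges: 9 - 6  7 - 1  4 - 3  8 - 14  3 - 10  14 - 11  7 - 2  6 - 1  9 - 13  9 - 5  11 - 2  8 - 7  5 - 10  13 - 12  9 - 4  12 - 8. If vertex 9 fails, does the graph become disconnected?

Deleting 9 raises the number of components from 1 to 2, so 9 is a cut vertex.

Yes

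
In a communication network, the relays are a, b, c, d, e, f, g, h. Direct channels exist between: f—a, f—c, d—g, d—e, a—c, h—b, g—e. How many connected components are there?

3

Starting from b we can reach b, h. That is one component of size 2.
Starting from d we can reach d, e, g. That is one component of size 3.
Starting from a we can reach a, c, f. That is one component of size 3.
Total: 3 components.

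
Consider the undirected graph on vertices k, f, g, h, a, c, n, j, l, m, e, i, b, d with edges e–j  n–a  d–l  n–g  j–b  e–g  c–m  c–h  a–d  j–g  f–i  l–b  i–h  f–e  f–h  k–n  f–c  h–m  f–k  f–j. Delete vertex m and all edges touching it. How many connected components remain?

1

With m gone, the remaining components are: {a, b, c, d, e, f, g, h, i, j, k, l, n}.
That is 1 component.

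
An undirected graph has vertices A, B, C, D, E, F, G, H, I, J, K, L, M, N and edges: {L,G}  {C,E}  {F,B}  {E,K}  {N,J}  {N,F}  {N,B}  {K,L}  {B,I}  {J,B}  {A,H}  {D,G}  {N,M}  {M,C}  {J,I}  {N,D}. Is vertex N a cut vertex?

Deleting N raises the number of components from 2 to 3, so N is a cut vertex.

Yes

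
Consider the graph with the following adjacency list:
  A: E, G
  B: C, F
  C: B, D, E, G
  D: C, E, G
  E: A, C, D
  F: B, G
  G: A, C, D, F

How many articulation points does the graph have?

0

Removing F, for instance, still leaves 1 component. No single vertex removal increases the component count — the graph has no articulation points.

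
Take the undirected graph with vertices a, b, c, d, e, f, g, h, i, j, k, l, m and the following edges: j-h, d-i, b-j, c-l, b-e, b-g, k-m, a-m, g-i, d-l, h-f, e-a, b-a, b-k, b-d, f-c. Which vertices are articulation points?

b

Removing b increases the component count from 1 to 2, so b is a cut vertex.
By contrast removing l leaves 1 component; it is not a cut vertex. No other vertex is a cut vertex either.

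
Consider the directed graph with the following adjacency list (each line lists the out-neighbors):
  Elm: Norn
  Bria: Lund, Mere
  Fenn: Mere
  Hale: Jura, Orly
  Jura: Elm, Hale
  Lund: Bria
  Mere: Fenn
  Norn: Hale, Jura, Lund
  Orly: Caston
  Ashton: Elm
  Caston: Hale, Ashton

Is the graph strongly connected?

There is no directed path from Lund to Hale, so the graph is not strongly connected.

No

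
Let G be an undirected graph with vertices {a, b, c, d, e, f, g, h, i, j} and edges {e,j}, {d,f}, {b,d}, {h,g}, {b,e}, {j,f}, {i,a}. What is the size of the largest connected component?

5

c is isolated — a component by itself.
Starting from g we can reach g, h. That is one component of size 2.
Starting from a we can reach a, i. That is one component of size 2.
Starting from b we can reach b, d, e, f, j. That is one component of size 5.
The largest has 5 vertices.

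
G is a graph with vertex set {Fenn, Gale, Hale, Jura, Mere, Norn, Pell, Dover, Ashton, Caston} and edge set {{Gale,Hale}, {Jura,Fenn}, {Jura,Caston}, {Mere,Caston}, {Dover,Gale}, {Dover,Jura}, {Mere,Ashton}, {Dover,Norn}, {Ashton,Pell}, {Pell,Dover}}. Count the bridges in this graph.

The edges on the cycle Mere-Ashton-Pell-Dover-Jura-Caston-Mere are not bridges since each lies on that cycle.
But removing Norn-Dover disconnects Norn from Dover; removing Jura-Fenn disconnects Jura from Fenn; removing Dover-Gale disconnects Dover from Gale; removing Hale-Gale disconnects Hale from Gale — these are bridges.
That makes 4 bridges.

4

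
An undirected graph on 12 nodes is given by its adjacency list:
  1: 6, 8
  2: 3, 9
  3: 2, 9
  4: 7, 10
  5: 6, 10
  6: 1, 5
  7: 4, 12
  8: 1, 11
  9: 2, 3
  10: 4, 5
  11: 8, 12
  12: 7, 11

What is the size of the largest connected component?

9

Starting from 2 we can reach 2, 3, 9. That is one component of size 3.
Starting from 1 we can reach 1, 4, 5, 6, 7, 8, 10, 11, 12. That is one component of size 9.
The largest has 9 vertices.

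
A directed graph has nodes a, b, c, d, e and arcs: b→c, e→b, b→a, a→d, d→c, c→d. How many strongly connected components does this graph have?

4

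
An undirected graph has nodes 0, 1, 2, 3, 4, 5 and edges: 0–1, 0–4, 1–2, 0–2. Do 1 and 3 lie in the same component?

No

The component containing 1 is {0, 1, 2, 4}, and 3 is not in it.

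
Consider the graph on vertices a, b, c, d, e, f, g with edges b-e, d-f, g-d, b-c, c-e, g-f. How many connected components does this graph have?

3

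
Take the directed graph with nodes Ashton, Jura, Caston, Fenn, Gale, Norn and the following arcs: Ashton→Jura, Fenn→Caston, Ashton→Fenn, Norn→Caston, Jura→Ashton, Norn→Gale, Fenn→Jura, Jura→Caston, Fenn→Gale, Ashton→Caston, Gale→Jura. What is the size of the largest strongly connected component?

4

{Fenn, Gale, Jura, Ashton} are all mutually reachable — one SCC of size 4.
{Norn} is an SCC by itself.
{Caston} is an SCC by itself.
The largest has 4 vertices.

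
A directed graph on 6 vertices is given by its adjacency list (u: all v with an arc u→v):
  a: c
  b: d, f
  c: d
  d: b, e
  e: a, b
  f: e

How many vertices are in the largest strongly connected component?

6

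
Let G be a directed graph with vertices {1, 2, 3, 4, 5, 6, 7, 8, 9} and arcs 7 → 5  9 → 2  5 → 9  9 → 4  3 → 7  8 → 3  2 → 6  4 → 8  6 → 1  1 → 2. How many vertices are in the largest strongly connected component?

6

{3, 4, 5, 7, 8, 9} are all mutually reachable — one SCC of size 6.
{1, 2, 6} are all mutually reachable — one SCC of size 3.
The largest has 6 vertices.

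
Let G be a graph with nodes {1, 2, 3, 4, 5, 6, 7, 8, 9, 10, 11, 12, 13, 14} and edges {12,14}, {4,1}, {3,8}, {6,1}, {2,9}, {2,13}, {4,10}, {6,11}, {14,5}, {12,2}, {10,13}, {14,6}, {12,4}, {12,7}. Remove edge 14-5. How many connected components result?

3

Before removal there are 2 components.
14-5 is a bridge — removing it separates 14's side from 5's side.
After removal: 3 components.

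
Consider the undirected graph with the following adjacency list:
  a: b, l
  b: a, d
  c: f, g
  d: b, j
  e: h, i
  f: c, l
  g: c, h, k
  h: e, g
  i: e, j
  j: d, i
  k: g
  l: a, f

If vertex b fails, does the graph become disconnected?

Deleting b leaves 1 component (was 1) (its neighbors a, d remain connected to each other), so b is not a cut vertex.

No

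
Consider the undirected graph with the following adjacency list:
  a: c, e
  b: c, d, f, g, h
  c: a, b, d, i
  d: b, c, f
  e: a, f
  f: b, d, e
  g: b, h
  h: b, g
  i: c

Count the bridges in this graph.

1

The edges on the cycle d-f-e-a-c-b-d are not bridges since each lies on that cycle.
But removing i-c disconnects i from c — this is a bridge.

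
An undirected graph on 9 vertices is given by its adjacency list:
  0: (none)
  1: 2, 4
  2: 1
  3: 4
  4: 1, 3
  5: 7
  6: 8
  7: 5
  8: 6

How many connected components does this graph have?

0 is isolated — a component by itself.
Starting from 5 we can reach 5, 7. That is one component of size 2.
Starting from 6 we can reach 6, 8. That is one component of size 2.
Starting from 1 we can reach 1, 2, 3, 4. That is one component of size 4.
Total: 4 components.

4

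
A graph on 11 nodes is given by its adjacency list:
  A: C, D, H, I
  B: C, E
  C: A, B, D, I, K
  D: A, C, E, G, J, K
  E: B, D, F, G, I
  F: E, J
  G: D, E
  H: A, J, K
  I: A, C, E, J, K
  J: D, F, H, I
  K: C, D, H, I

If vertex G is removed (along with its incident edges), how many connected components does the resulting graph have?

With G gone, the remaining components are: {A, B, C, D, E, F, H, I, J, K}.
That is 1 component.

1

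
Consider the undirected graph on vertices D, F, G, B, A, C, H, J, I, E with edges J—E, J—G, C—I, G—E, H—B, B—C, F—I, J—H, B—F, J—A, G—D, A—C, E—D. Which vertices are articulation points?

J

Removing J increases the component count from 1 to 2, so J is a cut vertex.
By contrast removing F leaves 1 component; it is not a cut vertex. No other vertex is a cut vertex either.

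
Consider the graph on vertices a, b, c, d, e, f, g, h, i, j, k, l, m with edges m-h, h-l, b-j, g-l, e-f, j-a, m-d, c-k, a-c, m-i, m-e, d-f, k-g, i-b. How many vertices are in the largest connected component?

13

Starting from a we can reach a, b, c, d, e, f, g, h, i, j, k, l, m. That is one component of size 13.
The largest has 13 vertices.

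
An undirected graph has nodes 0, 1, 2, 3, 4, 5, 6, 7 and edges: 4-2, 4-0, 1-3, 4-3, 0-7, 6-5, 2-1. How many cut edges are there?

3

The edges on the cycle 4-2-1-3-4 are not bridges since each lies on that cycle.
But removing 0-7 disconnects 0 from 7; removing 6-5 disconnects 6 from 5; removing 4-0 disconnects 4 from 0 — these are bridges.
That makes 3 bridges.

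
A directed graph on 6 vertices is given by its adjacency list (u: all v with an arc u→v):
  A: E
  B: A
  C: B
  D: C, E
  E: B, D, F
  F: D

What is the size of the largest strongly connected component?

6

{A, B, C, D, E, F} are all mutually reachable — one SCC of size 6.
The largest has 6 vertices.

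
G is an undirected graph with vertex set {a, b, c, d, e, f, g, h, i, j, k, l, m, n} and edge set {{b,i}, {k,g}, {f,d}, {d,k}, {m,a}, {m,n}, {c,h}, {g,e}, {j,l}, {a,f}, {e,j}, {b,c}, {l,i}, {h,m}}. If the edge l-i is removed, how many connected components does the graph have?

1

l and i are still connected via l-j-e-g-k-d-f-a-m-h-c-b-i, so the component count stays at 1.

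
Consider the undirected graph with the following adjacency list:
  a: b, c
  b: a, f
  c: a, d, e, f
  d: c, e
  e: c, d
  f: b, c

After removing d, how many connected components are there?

With d gone, the remaining components are: {a, b, c, e, f}.
That is 1 component.

1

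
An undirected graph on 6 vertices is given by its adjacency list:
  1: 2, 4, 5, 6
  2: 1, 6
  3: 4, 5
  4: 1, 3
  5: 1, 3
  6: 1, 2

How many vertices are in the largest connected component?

6

Starting from 1 we can reach 1, 2, 3, 4, 5, 6. That is one component of size 6.
The largest has 6 vertices.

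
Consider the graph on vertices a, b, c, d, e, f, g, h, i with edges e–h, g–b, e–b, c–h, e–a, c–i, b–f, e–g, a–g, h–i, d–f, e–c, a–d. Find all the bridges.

none

The edges on the cycle e-c-i-h-e are not bridges since each lies on that cycle.
Every edge lies on some cycle, so there are no bridges.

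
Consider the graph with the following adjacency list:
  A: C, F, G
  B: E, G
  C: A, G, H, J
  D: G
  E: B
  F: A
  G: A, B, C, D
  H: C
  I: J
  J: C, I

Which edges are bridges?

The edges on the cycle C-G-A-C are not bridges since each lies on that cycle.
But removing G-B disconnects G from B; removing B-E disconnects B from E; removing J-I disconnects J from I; removing C-H disconnects C from H — these are bridges.
In total 7 edges are bridges.

A-F, B-E, B-G, C-H, C-J, D-G, I-J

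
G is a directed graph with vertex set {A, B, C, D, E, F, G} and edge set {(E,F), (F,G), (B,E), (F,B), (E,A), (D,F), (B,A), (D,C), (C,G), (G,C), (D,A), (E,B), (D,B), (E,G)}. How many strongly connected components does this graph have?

4

{B, E, F} are all mutually reachable — one SCC of size 3.
{C, G} are all mutually reachable — one SCC of size 2.
{D} is an SCC by itself.
{A} is an SCC by itself.
That gives 4 strongly connected components.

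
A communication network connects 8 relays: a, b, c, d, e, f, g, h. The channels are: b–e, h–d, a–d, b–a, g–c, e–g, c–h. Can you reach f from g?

No

The component containing g is {a, b, c, d, e, g, h}, and f is not in it.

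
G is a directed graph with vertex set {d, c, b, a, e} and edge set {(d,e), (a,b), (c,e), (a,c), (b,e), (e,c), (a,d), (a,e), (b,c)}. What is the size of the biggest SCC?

2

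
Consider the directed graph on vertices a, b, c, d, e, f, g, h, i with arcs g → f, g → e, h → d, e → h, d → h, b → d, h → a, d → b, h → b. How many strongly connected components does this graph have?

7

{b, d, h} are all mutually reachable — one SCC of size 3.
{c} is an SCC by itself.
{f} is an SCC by itself.
{a} is an SCC by itself.
{e} is an SCC by itself.
(and 2 more singleton SCCs)
That gives 7 strongly connected components.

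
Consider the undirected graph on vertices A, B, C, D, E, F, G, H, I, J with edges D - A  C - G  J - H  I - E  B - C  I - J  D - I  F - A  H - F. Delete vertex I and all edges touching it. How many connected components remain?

3

With I gone, the remaining components are: {E}; {B, C, G}; {A, D, F, H, J}.
That is 3 components.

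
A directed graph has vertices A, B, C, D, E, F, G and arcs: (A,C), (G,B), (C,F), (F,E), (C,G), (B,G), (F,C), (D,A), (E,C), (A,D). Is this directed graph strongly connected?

No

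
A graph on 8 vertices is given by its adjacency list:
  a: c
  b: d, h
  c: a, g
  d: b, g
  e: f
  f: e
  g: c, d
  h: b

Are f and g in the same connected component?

The component containing f is {e, f}, and g is not in it.

No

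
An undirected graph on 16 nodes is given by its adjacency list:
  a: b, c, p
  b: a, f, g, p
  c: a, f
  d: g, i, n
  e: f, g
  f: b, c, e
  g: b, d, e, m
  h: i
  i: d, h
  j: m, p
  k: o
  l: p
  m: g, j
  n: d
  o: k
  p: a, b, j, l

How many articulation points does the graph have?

4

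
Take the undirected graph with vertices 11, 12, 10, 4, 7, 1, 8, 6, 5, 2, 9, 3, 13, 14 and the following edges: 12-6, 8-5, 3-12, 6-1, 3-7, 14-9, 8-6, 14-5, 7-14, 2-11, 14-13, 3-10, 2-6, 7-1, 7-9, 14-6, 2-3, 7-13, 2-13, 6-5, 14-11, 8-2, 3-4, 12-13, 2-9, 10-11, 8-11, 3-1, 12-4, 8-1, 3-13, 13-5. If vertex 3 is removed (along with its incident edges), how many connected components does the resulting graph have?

1

With 3 gone, the remaining components are: {1, 2, 4, 5, 6, 7, 8, 9, 10, 11, 12, 13, 14}.
That is 1 component.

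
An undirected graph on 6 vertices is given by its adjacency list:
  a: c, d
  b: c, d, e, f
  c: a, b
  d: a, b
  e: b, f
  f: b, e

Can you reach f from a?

From a we can reach a, b, c, d, e, f, which includes f.

Yes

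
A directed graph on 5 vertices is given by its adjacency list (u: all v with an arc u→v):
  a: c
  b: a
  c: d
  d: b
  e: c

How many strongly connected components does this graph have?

2

{a, b, c, d} are all mutually reachable — one SCC of size 4.
{e} is an SCC by itself.
That gives 2 strongly connected components.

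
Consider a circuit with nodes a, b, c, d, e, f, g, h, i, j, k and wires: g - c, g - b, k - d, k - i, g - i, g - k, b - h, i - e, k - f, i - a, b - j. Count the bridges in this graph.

8

The edges on the cycle g-k-i-g are not bridges since each lies on that cycle.
But removing g - b disconnects g from b; removing h - b disconnects h from b; removing k - f disconnects k from f; removing j - b disconnects j from b — these are bridges.
In total 8 edges are bridges.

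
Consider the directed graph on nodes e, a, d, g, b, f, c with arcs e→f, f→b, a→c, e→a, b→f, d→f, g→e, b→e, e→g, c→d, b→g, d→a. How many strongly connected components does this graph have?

{a, b, c, d, e, f, g} are all mutually reachable — one SCC of size 7.
That gives 1 strongly connected component.

1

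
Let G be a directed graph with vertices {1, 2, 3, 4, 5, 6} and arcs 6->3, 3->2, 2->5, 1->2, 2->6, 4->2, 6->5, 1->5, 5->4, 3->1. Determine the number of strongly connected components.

1

{1, 2, 3, 4, 5, 6} are all mutually reachable — one SCC of size 6.
That gives 1 strongly connected component.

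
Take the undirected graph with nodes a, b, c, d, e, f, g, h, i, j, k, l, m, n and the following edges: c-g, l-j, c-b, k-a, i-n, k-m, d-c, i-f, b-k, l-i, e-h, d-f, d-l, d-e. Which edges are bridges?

The edges on the cycle d-l-i-f-d are not bridges since each lies on that cycle.
But removing k-a disconnects k from a; removing i-n disconnects i from n; removing l-j disconnects l from j; removing d-e disconnects d from e — these are bridges.
In total 10 edges are bridges.

a-k, b-c, b-k, c-d, c-g, d-e, e-h, i-n, j-l, k-m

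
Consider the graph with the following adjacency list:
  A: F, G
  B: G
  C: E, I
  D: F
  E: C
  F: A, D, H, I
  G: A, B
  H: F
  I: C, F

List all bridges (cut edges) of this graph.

removing A-G disconnects A from G; removing F-I disconnects F from I; removing I-C disconnects I from C; removing F-H disconnects F from H — these are bridges.
In total 8 edges are bridges.

A-F, A-G, B-G, C-E, C-I, D-F, F-H, F-I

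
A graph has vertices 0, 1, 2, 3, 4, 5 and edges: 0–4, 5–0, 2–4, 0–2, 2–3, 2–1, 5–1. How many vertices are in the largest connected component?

6

Starting from 0 we can reach 0, 1, 2, 3, 4, 5. That is one component of size 6.
The largest has 6 vertices.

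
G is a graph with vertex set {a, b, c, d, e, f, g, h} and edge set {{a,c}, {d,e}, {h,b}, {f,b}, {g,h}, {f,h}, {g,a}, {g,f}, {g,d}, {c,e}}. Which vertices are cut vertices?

Removing g increases the component count from 1 to 2, so g is a cut vertex.
By contrast removing e leaves 1 component; it is not a cut vertex. No other vertex is a cut vertex either.

g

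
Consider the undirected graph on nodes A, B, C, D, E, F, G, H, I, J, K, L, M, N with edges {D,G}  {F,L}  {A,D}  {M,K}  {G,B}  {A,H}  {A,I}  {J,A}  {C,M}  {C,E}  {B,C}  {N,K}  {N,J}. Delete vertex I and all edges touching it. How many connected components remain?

With I gone, the remaining components are: {F, L}; {A, B, C, D, E, G, H, J, K, M, N}.
That is 2 components.

2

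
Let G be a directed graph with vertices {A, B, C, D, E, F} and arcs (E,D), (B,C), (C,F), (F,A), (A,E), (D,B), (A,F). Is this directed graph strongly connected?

Yes

From F we can reach every vertex (A, B, C, D, E, F), and every vertex can reach F (A, B, C, D, E, F). So the whole graph is one strongly connected component.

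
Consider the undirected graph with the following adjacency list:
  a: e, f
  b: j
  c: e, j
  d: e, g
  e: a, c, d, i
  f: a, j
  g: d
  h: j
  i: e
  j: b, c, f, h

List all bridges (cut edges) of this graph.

The edges on the cycle c-e-a-f-j-c are not bridges since each lies on that cycle.
But removing g-d disconnects g from d; removing e-i disconnects e from i; removing j-h disconnects j from h; removing e-d disconnects e from d — these are bridges.
In total 5 edges are bridges.

b-j, d-e, d-g, e-i, h-j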